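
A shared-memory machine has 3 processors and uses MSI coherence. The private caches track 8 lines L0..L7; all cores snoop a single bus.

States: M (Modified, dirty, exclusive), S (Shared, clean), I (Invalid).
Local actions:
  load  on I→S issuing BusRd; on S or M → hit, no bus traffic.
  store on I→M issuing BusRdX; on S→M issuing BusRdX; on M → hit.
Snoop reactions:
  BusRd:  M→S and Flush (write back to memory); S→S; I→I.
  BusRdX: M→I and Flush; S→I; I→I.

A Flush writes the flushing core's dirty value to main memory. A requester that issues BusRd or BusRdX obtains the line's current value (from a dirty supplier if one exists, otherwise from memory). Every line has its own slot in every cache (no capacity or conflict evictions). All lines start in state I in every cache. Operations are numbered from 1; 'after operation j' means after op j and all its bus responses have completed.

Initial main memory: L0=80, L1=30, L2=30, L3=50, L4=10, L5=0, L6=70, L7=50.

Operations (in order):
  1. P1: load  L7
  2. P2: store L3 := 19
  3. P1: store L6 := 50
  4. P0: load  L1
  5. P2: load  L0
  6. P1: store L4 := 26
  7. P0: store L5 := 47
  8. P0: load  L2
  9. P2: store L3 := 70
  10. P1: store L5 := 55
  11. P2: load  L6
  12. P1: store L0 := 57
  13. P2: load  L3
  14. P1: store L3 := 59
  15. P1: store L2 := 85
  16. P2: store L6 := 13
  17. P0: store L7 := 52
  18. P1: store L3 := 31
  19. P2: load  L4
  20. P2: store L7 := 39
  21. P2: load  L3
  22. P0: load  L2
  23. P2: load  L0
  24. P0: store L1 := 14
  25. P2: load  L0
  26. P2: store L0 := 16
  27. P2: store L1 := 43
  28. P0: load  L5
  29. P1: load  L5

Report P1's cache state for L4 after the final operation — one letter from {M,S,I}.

[1] P1: load  L7 | P0:I, P1:S(50), P2:I | bus: BusRd
[2] P2: store L3 := 19 | P0:I, P1:I, P2:M(19) | bus: BusRdX
[3] P1: store L6 := 50 | P0:I, P1:M(50), P2:I | bus: BusRdX
[4] P0: load  L1 | P0:S(30), P1:I, P2:I | bus: BusRd
[5] P2: load  L0 | P0:I, P1:I, P2:S(80) | bus: BusRd
[6] P1: store L4 := 26 | P0:I, P1:M(26), P2:I | bus: BusRdX
[7] P0: store L5 := 47 | P0:M(47), P1:I, P2:I | bus: BusRdX
[8] P0: load  L2 | P0:S(30), P1:I, P2:I | bus: BusRd
[9] P2: store L3 := 70 | P0:I, P1:I, P2:M(70) | bus: none
[10] P1: store L5 := 55 | P0:I, P1:M(55), P2:I | bus: BusRdX,Flush
[11] P2: load  L6 | P0:I, P1:S(50), P2:S(50) | bus: BusRd,Flush
[12] P1: store L0 := 57 | P0:I, P1:M(57), P2:I | bus: BusRdX
[13] P2: load  L3 | P0:I, P1:I, P2:M(70) | bus: none
[14] P1: store L3 := 59 | P0:I, P1:M(59), P2:I | bus: BusRdX,Flush
[15] P1: store L2 := 85 | P0:I, P1:M(85), P2:I | bus: BusRdX
[16] P2: store L6 := 13 | P0:I, P1:I, P2:M(13) | bus: BusRdX
[17] P0: store L7 := 52 | P0:M(52), P1:I, P2:I | bus: BusRdX
[18] P1: store L3 := 31 | P0:I, P1:M(31), P2:I | bus: none
[19] P2: load  L4 | P0:I, P1:S(26), P2:S(26) | bus: BusRd,Flush
[20] P2: store L7 := 39 | P0:I, P1:I, P2:M(39) | bus: BusRdX,Flush
[21] P2: load  L3 | P0:I, P1:S(31), P2:S(31) | bus: BusRd,Flush
[22] P0: load  L2 | P0:S(85), P1:S(85), P2:I | bus: BusRd,Flush
[23] P2: load  L0 | P0:I, P1:S(57), P2:S(57) | bus: BusRd,Flush
[24] P0: store L1 := 14 | P0:M(14), P1:I, P2:I | bus: BusRdX
[25] P2: load  L0 | P0:I, P1:S(57), P2:S(57) | bus: none
[26] P2: store L0 := 16 | P0:I, P1:I, P2:M(16) | bus: BusRdX
[27] P2: store L1 := 43 | P0:I, P1:I, P2:M(43) | bus: BusRdX,Flush
[28] P0: load  L5 | P0:S(55), P1:S(55), P2:I | bus: BusRd,Flush
[29] P1: load  L5 | P0:S(55), P1:S(55), P2:I | bus: none

state = S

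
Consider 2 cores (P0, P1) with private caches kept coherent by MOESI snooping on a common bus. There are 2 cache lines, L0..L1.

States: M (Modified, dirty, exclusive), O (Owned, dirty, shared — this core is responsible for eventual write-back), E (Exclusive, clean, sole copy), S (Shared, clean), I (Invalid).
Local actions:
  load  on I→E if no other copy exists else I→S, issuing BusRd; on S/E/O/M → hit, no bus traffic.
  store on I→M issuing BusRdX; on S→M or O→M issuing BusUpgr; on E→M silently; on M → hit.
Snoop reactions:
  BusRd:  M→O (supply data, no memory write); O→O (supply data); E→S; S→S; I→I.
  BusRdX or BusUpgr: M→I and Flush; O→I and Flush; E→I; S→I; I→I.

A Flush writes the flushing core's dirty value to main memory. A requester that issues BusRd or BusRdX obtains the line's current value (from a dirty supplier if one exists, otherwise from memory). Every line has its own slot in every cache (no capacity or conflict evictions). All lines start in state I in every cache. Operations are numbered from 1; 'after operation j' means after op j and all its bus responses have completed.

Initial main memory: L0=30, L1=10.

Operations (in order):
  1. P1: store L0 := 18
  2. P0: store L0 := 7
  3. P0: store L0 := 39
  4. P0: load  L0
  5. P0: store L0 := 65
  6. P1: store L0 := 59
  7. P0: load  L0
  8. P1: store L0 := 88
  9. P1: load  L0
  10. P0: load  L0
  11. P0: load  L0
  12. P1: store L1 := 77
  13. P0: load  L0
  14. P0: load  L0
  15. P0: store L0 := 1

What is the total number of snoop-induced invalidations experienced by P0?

invalidations = 2

  op1 P1: store L0 := 18 → I/M on L0; bus BusRdX; mem=30
  op2 P0: store L0 := 7 → M/I on L0; bus BusRdX Flush; mem=18
  op3 P0: store L0 := 39 → M/I on L0; bus (none); mem=18
  op4 P0: load  L0 → M/I on L0; bus (none); mem=18
  op5 P0: store L0 := 65 → M/I on L0; bus (none); mem=18
  op6 P1: store L0 := 59 → I/M on L0; bus BusRdX Flush; mem=65
  op7 P0: load  L0 → S/O on L0; bus BusRd; mem=65
  op8 P1: store L0 := 88 → I/M on L0; bus BusUpgr; mem=65
  op9 P1: load  L0 → I/M on L0; bus (none); mem=65
  op10 P0: load  L0 → S/O on L0; bus BusRd; mem=65
  op11 P0: load  L0 → S/O on L0; bus (none); mem=65
  op12 P1: store L1 := 77 → I/M on L1; bus BusRdX; mem=10
  op13 P0: load  L0 → S/O on L0; bus (none); mem=65
  op14 P0: load  L0 → S/O on L0; bus (none); mem=65
  op15 P0: store L0 := 1 → M/I on L0; bus BusUpgr Flush; mem=88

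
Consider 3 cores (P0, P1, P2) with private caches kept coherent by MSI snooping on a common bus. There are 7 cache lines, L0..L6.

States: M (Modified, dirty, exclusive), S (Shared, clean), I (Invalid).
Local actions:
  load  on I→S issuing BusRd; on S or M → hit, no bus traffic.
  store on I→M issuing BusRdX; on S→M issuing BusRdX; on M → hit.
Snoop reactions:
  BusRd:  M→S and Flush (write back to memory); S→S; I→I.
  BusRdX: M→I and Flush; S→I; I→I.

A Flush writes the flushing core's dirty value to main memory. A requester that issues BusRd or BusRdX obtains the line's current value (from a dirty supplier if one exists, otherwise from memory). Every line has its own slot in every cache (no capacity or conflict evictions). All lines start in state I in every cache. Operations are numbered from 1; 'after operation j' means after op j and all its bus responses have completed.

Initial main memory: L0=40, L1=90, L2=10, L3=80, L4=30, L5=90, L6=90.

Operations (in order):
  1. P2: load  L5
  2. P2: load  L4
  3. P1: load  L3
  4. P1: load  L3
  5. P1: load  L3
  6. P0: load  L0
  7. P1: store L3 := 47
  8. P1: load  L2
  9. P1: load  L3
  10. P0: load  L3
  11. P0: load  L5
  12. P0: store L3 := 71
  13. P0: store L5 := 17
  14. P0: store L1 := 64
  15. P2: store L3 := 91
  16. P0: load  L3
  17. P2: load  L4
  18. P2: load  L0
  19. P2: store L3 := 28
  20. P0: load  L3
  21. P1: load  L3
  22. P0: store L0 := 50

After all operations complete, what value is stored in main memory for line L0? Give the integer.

memory[L0] = 40

step 1: P2: load  L5  ⟶  IIS  (L5)  txn=BusRd  M[L5]=90
step 2: P2: load  L4  ⟶  IIS  (L4)  txn=BusRd  M[L4]=30
step 3: P1: load  L3  ⟶  ISI  (L3)  txn=BusRd  M[L3]=80
step 4: P1: load  L3  ⟶  ISI  (L3)  txn=∅  M[L3]=80
step 5: P1: load  L3  ⟶  ISI  (L3)  txn=∅  M[L3]=80
step 6: P0: load  L0  ⟶  SII  (L0)  txn=BusRd  M[L0]=40
step 7: P1: store L3 := 47  ⟶  IMI  (L3)  txn=BusRdX  M[L3]=80
step 8: P1: load  L2  ⟶  ISI  (L2)  txn=BusRd  M[L2]=10
step 9: P1: load  L3  ⟶  IMI  (L3)  txn=∅  M[L3]=80
step 10: P0: load  L3  ⟶  SSI  (L3)  txn=BusRd+Flush  M[L3]=47
step 11: P0: load  L5  ⟶  SIS  (L5)  txn=BusRd  M[L5]=90
step 12: P0: store L3 := 71  ⟶  MII  (L3)  txn=BusRdX  M[L3]=47
step 13: P0: store L5 := 17  ⟶  MII  (L5)  txn=BusRdX  M[L5]=90
step 14: P0: store L1 := 64  ⟶  MII  (L1)  txn=BusRdX  M[L1]=90
step 15: P2: store L3 := 91  ⟶  IIM  (L3)  txn=BusRdX+Flush  M[L3]=71
step 16: P0: load  L3  ⟶  SIS  (L3)  txn=BusRd+Flush  M[L3]=91
step 17: P2: load  L4  ⟶  IIS  (L4)  txn=∅  M[L4]=30
step 18: P2: load  L0  ⟶  SIS  (L0)  txn=BusRd  M[L0]=40
step 19: P2: store L3 := 28  ⟶  IIM  (L3)  txn=BusRdX  M[L3]=91
step 20: P0: load  L3  ⟶  SIS  (L3)  txn=BusRd+Flush  M[L3]=28
step 21: P1: load  L3  ⟶  SSS  (L3)  txn=BusRd  M[L3]=28
step 22: P0: store L0 := 50  ⟶  MII  (L0)  txn=BusRdX  M[L0]=40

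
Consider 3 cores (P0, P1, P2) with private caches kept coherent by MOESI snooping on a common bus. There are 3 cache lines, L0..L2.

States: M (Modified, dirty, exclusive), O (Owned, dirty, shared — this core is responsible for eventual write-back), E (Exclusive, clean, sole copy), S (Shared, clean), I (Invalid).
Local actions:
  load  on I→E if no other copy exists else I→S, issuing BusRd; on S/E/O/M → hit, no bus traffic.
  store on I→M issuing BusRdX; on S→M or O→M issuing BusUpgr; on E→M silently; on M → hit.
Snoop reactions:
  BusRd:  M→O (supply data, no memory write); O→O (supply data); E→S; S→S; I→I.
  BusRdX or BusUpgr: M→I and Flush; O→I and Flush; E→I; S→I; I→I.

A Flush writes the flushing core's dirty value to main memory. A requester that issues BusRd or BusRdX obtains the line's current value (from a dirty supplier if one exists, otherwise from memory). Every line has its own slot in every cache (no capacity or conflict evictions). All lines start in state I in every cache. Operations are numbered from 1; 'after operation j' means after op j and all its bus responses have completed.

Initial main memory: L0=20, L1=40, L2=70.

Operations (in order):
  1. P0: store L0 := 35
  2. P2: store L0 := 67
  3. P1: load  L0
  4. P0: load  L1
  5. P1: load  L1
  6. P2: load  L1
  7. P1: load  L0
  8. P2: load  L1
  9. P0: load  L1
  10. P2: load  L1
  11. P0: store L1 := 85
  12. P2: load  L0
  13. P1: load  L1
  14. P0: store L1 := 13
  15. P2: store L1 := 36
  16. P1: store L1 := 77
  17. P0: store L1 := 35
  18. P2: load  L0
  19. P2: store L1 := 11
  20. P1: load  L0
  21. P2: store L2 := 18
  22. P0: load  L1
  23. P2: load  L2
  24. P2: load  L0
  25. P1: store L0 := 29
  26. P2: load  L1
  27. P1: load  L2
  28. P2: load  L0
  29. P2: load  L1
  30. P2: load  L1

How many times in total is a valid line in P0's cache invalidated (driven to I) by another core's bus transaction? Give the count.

step 1: P0: store L0 := 35  ⟶  MII  (L0)  txn=BusRdX  M[L0]=20
step 2: P2: store L0 := 67  ⟶  IIM  (L0)  txn=BusRdX+Flush  M[L0]=35
step 3: P1: load  L0  ⟶  ISO  (L0)  txn=BusRd  M[L0]=35
step 4: P0: load  L1  ⟶  EII  (L1)  txn=BusRd  M[L1]=40
step 5: P1: load  L1  ⟶  SSI  (L1)  txn=BusRd  M[L1]=40
step 6: P2: load  L1  ⟶  SSS  (L1)  txn=BusRd  M[L1]=40
step 7: P1: load  L0  ⟶  ISO  (L0)  txn=∅  M[L0]=35
step 8: P2: load  L1  ⟶  SSS  (L1)  txn=∅  M[L1]=40
step 9: P0: load  L1  ⟶  SSS  (L1)  txn=∅  M[L1]=40
step 10: P2: load  L1  ⟶  SSS  (L1)  txn=∅  M[L1]=40
step 11: P0: store L1 := 85  ⟶  MII  (L1)  txn=BusUpgr  M[L1]=40
step 12: P2: load  L0  ⟶  ISO  (L0)  txn=∅  M[L0]=35
step 13: P1: load  L1  ⟶  OSI  (L1)  txn=BusRd  M[L1]=40
step 14: P0: store L1 := 13  ⟶  MII  (L1)  txn=BusUpgr  M[L1]=40
step 15: P2: store L1 := 36  ⟶  IIM  (L1)  txn=BusRdX+Flush  M[L1]=13
step 16: P1: store L1 := 77  ⟶  IMI  (L1)  txn=BusRdX+Flush  M[L1]=36
step 17: P0: store L1 := 35  ⟶  MII  (L1)  txn=BusRdX+Flush  M[L1]=77
step 18: P2: load  L0  ⟶  ISO  (L0)  txn=∅  M[L0]=35
step 19: P2: store L1 := 11  ⟶  IIM  (L1)  txn=BusRdX+Flush  M[L1]=35
step 20: P1: load  L0  ⟶  ISO  (L0)  txn=∅  M[L0]=35
step 21: P2: store L2 := 18  ⟶  IIM  (L2)  txn=BusRdX  M[L2]=70
step 22: P0: load  L1  ⟶  SIO  (L1)  txn=BusRd  M[L1]=35
step 23: P2: load  L2  ⟶  IIM  (L2)  txn=∅  M[L2]=70
step 24: P2: load  L0  ⟶  ISO  (L0)  txn=∅  M[L0]=35
step 25: P1: store L0 := 29  ⟶  IMI  (L0)  txn=BusUpgr+Flush  M[L0]=67
step 26: P2: load  L1  ⟶  SIO  (L1)  txn=∅  M[L1]=35
step 27: P1: load  L2  ⟶  ISO  (L2)  txn=BusRd  M[L2]=70
step 28: P2: load  L0  ⟶  IOS  (L0)  txn=BusRd  M[L0]=67
step 29: P2: load  L1  ⟶  SIO  (L1)  txn=∅  M[L1]=35
step 30: P2: load  L1  ⟶  SIO  (L1)  txn=∅  M[L1]=35

invalidations = 3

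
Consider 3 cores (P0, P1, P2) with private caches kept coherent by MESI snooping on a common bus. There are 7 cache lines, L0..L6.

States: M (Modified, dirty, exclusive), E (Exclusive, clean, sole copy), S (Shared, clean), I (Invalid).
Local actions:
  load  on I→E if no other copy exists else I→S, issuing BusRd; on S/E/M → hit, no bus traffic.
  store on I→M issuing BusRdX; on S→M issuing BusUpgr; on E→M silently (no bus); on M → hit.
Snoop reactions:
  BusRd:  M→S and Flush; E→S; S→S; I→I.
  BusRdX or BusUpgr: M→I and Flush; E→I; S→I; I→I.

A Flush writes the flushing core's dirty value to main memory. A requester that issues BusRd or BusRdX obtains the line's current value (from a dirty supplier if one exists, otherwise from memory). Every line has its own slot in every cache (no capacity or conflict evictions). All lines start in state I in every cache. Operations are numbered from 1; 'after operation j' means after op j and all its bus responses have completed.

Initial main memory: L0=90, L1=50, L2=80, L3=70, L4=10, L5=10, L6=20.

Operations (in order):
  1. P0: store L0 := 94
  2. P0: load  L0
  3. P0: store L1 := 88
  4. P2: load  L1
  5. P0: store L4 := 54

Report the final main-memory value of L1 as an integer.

memory[L1] = 88

[1] P0: store L0 := 94 | P0:M(94), P1:I, P2:I | bus: BusRdX
[2] P0: load  L0 | P0:M(94), P1:I, P2:I | bus: none
[3] P0: store L1 := 88 | P0:M(88), P1:I, P2:I | bus: BusRdX
[4] P2: load  L1 | P0:S(88), P1:I, P2:S(88) | bus: BusRd,Flush
[5] P0: store L4 := 54 | P0:M(54), P1:I, P2:I | bus: BusRdX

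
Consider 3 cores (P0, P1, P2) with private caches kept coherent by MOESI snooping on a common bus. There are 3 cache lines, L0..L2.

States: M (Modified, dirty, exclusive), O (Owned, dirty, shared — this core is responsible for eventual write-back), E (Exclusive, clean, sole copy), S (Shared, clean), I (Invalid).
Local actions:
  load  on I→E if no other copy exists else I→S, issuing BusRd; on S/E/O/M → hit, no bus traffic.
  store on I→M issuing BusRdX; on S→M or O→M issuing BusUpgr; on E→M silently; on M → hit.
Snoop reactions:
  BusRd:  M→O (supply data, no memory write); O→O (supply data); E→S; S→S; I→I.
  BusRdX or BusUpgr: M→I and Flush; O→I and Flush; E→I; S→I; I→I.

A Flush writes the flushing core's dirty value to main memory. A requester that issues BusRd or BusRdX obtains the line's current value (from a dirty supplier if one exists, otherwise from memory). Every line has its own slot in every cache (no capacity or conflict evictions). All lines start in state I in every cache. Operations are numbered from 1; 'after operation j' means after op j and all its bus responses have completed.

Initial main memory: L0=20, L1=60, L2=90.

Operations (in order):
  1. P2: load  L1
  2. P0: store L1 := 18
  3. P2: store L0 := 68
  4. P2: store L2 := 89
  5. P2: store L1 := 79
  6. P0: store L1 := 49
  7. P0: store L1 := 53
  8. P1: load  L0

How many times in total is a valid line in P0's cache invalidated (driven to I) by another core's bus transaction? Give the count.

invalidations = 1

[1] P2: load  L1 | P0:I, P1:I, P2:E(60) | bus: BusRd
[2] P0: store L1 := 18 | P0:M(18), P1:I, P2:I | bus: BusRdX
[3] P2: store L0 := 68 | P0:I, P1:I, P2:M(68) | bus: BusRdX
[4] P2: store L2 := 89 | P0:I, P1:I, P2:M(89) | bus: BusRdX
[5] P2: store L1 := 79 | P0:I, P1:I, P2:M(79) | bus: BusRdX,Flush
[6] P0: store L1 := 49 | P0:M(49), P1:I, P2:I | bus: BusRdX,Flush
[7] P0: store L1 := 53 | P0:M(53), P1:I, P2:I | bus: none
[8] P1: load  L0 | P0:I, P1:S(68), P2:O(68) | bus: BusRd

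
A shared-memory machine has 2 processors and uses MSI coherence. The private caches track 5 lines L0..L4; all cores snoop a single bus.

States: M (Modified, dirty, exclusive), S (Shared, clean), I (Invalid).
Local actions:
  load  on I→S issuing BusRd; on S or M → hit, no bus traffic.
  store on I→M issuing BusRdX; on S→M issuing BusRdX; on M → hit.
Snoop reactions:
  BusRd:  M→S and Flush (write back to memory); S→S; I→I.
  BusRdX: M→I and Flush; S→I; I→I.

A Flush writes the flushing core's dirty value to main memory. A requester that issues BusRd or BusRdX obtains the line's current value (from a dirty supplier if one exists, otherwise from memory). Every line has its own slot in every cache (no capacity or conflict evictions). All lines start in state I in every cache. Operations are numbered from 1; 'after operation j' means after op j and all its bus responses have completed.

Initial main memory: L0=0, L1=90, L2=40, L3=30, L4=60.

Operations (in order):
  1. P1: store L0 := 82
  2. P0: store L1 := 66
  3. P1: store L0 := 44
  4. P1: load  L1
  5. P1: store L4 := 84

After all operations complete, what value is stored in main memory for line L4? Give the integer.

step 1: P1: store L0 := 82  ⟶  IM  (L0)  txn=BusRdX  M[L0]=0
step 2: P0: store L1 := 66  ⟶  MI  (L1)  txn=BusRdX  M[L1]=90
step 3: P1: store L0 := 44  ⟶  IM  (L0)  txn=∅  M[L0]=0
step 4: P1: load  L1  ⟶  SS  (L1)  txn=BusRd+Flush  M[L1]=66
step 5: P1: store L4 := 84  ⟶  IM  (L4)  txn=BusRdX  M[L4]=60

memory[L4] = 60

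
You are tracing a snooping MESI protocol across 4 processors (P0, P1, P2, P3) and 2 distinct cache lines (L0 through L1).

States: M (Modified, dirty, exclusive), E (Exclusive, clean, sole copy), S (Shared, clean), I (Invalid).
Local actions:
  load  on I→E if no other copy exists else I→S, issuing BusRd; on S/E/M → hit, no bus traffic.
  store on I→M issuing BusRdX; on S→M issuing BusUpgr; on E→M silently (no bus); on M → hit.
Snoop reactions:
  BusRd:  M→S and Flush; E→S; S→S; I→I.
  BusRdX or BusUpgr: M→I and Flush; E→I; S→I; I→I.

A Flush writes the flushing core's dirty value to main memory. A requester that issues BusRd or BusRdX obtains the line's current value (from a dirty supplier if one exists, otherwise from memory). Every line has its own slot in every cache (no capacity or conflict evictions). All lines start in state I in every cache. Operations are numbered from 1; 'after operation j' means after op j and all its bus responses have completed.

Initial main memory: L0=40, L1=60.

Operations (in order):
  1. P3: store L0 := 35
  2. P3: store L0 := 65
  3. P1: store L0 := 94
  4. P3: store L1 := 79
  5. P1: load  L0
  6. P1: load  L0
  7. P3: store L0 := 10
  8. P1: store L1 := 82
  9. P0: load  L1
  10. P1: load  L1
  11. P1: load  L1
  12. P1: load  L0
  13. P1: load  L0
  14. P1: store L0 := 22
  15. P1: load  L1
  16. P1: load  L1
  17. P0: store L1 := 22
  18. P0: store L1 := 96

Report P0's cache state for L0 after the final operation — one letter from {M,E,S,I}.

1. P3: store L0 := 35  bus=[BusRdX]  L0: P0=I P1=I P2=I P3=M  mem[L0]=40
2. P3: store L0 := 65  bus=[-]  L0: P0=I P1=I P2=I P3=M  mem[L0]=40
3. P1: store L0 := 94  bus=[BusRdX,Flush]  L0: P0=I P1=M P2=I P3=I  mem[L0]=65
4. P3: store L1 := 79  bus=[BusRdX]  L1: P0=I P1=I P2=I P3=M  mem[L1]=60
5. P1: load  L0  bus=[-]  L0: P0=I P1=M P2=I P3=I  mem[L0]=65
6. P1: load  L0  bus=[-]  L0: P0=I P1=M P2=I P3=I  mem[L0]=65
7. P3: store L0 := 10  bus=[BusRdX,Flush]  L0: P0=I P1=I P2=I P3=M  mem[L0]=94
8. P1: store L1 := 82  bus=[BusRdX,Flush]  L1: P0=I P1=M P2=I P3=I  mem[L1]=79
9. P0: load  L1  bus=[BusRd,Flush]  L1: P0=S P1=S P2=I P3=I  mem[L1]=82
10. P1: load  L1  bus=[-]  L1: P0=S P1=S P2=I P3=I  mem[L1]=82
11. P1: load  L1  bus=[-]  L1: P0=S P1=S P2=I P3=I  mem[L1]=82
12. P1: load  L0  bus=[BusRd,Flush]  L0: P0=I P1=S P2=I P3=S  mem[L0]=10
13. P1: load  L0  bus=[-]  L0: P0=I P1=S P2=I P3=S  mem[L0]=10
14. P1: store L0 := 22  bus=[BusUpgr]  L0: P0=I P1=M P2=I P3=I  mem[L0]=10
15. P1: load  L1  bus=[-]  L1: P0=S P1=S P2=I P3=I  mem[L1]=82
16. P1: load  L1  bus=[-]  L1: P0=S P1=S P2=I P3=I  mem[L1]=82
17. P0: store L1 := 22  bus=[BusUpgr]  L1: P0=M P1=I P2=I P3=I  mem[L1]=82
18. P0: store L1 := 96  bus=[-]  L1: P0=M P1=I P2=I P3=I  mem[L1]=82

state = I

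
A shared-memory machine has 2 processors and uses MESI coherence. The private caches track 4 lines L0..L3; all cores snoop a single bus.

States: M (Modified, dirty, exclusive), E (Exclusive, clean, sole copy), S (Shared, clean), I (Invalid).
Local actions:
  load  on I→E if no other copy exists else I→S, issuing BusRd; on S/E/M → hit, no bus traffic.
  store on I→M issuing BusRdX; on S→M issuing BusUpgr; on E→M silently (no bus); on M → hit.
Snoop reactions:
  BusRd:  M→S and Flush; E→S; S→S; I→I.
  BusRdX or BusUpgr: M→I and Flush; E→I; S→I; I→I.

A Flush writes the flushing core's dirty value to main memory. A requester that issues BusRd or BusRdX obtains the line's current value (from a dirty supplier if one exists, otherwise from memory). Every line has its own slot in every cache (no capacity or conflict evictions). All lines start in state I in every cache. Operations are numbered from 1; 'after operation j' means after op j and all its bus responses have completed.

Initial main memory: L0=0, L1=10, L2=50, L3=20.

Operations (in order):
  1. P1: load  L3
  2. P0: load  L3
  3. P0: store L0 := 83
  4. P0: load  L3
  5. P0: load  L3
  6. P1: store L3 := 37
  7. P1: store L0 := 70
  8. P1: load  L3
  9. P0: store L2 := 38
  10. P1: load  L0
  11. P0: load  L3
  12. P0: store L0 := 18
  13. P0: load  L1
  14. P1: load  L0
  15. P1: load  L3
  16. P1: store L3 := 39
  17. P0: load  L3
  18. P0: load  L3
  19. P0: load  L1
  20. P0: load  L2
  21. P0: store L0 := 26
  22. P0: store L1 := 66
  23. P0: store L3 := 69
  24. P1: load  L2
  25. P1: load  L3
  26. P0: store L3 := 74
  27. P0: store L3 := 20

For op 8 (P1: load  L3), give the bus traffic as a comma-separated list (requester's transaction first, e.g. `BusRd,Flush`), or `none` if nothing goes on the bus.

step 1: P1: load  L3  ⟶  IE  (L3)  txn=BusRd  M[L3]=20
step 2: P0: load  L3  ⟶  SS  (L3)  txn=BusRd  M[L3]=20
step 3: P0: store L0 := 83  ⟶  MI  (L0)  txn=BusRdX  M[L0]=0
step 4: P0: load  L3  ⟶  SS  (L3)  txn=∅  M[L3]=20
step 5: P0: load  L3  ⟶  SS  (L3)  txn=∅  M[L3]=20
step 6: P1: store L3 := 37  ⟶  IM  (L3)  txn=BusUpgr  M[L3]=20
step 7: P1: store L0 := 70  ⟶  IM  (L0)  txn=BusRdX+Flush  M[L0]=83
step 8: P1: load  L3  ⟶  IM  (L3)  txn=∅  M[L3]=20
step 9: P0: store L2 := 38  ⟶  MI  (L2)  txn=BusRdX  M[L2]=50
step 10: P1: load  L0  ⟶  IM  (L0)  txn=∅  M[L0]=83
step 11: P0: load  L3  ⟶  SS  (L3)  txn=BusRd+Flush  M[L3]=37
step 12: P0: store L0 := 18  ⟶  MI  (L0)  txn=BusRdX+Flush  M[L0]=70
step 13: P0: load  L1  ⟶  EI  (L1)  txn=BusRd  M[L1]=10
step 14: P1: load  L0  ⟶  SS  (L0)  txn=BusRd+Flush  M[L0]=18
step 15: P1: load  L3  ⟶  SS  (L3)  txn=∅  M[L3]=37
step 16: P1: store L3 := 39  ⟶  IM  (L3)  txn=BusUpgr  M[L3]=37
step 17: P0: load  L3  ⟶  SS  (L3)  txn=BusRd+Flush  M[L3]=39
step 18: P0: load  L3  ⟶  SS  (L3)  txn=∅  M[L3]=39
step 19: P0: load  L1  ⟶  EI  (L1)  txn=∅  M[L1]=10
step 20: P0: load  L2  ⟶  MI  (L2)  txn=∅  M[L2]=50
step 21: P0: store L0 := 26  ⟶  MI  (L0)  txn=BusUpgr  M[L0]=18
step 22: P0: store L1 := 66  ⟶  MI  (L1)  txn=∅  M[L1]=10
step 23: P0: store L3 := 69  ⟶  MI  (L3)  txn=BusUpgr  M[L3]=39
step 24: P1: load  L2  ⟶  SS  (L2)  txn=BusRd+Flush  M[L2]=38
step 25: P1: load  L3  ⟶  SS  (L3)  txn=BusRd+Flush  M[L3]=69
step 26: P0: store L3 := 74  ⟶  MI  (L3)  txn=BusUpgr  M[L3]=69
step 27: P0: store L3 := 20  ⟶  MI  (L3)  txn=∅  M[L3]=69

bus = none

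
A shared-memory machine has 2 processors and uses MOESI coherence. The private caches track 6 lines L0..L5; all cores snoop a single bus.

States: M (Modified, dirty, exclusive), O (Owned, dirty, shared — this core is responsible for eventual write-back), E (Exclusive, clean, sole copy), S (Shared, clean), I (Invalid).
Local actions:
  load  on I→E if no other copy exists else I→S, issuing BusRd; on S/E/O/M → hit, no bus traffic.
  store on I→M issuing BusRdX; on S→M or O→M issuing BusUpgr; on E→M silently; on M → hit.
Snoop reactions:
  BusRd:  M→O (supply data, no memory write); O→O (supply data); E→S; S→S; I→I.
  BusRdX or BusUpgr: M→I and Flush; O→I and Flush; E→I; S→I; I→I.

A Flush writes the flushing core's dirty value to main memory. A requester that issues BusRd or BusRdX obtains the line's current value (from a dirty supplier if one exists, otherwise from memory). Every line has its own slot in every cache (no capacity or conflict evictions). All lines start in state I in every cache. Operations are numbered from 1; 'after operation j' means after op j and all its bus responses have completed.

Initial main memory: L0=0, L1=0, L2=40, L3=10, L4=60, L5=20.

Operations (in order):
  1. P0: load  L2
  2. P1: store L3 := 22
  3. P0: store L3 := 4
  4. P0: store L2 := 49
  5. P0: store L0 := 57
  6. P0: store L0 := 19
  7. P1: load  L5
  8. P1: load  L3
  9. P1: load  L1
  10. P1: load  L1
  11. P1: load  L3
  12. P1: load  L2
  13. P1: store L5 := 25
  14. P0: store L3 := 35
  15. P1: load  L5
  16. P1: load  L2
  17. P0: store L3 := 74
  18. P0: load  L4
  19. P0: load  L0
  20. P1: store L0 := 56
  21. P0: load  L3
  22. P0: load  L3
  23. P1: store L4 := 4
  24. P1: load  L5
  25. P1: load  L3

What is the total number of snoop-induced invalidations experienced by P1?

invalidations = 2

step 1: P0: load  L2  ⟶  EI  (L2)  txn=BusRd  M[L2]=40
step 2: P1: store L3 := 22  ⟶  IM  (L3)  txn=BusRdX  M[L3]=10
step 3: P0: store L3 := 4  ⟶  MI  (L3)  txn=BusRdX+Flush  M[L3]=22
step 4: P0: store L2 := 49  ⟶  MI  (L2)  txn=∅  M[L2]=40
step 5: P0: store L0 := 57  ⟶  MI  (L0)  txn=BusRdX  M[L0]=0
step 6: P0: store L0 := 19  ⟶  MI  (L0)  txn=∅  M[L0]=0
step 7: P1: load  L5  ⟶  IE  (L5)  txn=BusRd  M[L5]=20
step 8: P1: load  L3  ⟶  OS  (L3)  txn=BusRd  M[L3]=22
step 9: P1: load  L1  ⟶  IE  (L1)  txn=BusRd  M[L1]=0
step 10: P1: load  L1  ⟶  IE  (L1)  txn=∅  M[L1]=0
step 11: P1: load  L3  ⟶  OS  (L3)  txn=∅  M[L3]=22
step 12: P1: load  L2  ⟶  OS  (L2)  txn=BusRd  M[L2]=40
step 13: P1: store L5 := 25  ⟶  IM  (L5)  txn=∅  M[L5]=20
step 14: P0: store L3 := 35  ⟶  MI  (L3)  txn=BusUpgr  M[L3]=22
step 15: P1: load  L5  ⟶  IM  (L5)  txn=∅  M[L5]=20
step 16: P1: load  L2  ⟶  OS  (L2)  txn=∅  M[L2]=40
step 17: P0: store L3 := 74  ⟶  MI  (L3)  txn=∅  M[L3]=22
step 18: P0: load  L4  ⟶  EI  (L4)  txn=BusRd  M[L4]=60
step 19: P0: load  L0  ⟶  MI  (L0)  txn=∅  M[L0]=0
step 20: P1: store L0 := 56  ⟶  IM  (L0)  txn=BusRdX+Flush  M[L0]=19
step 21: P0: load  L3  ⟶  MI  (L3)  txn=∅  M[L3]=22
step 22: P0: load  L3  ⟶  MI  (L3)  txn=∅  M[L3]=22
step 23: P1: store L4 := 4  ⟶  IM  (L4)  txn=BusRdX  M[L4]=60
step 24: P1: load  L5  ⟶  IM  (L5)  txn=∅  M[L5]=20
step 25: P1: load  L3  ⟶  OS  (L3)  txn=BusRd  M[L3]=22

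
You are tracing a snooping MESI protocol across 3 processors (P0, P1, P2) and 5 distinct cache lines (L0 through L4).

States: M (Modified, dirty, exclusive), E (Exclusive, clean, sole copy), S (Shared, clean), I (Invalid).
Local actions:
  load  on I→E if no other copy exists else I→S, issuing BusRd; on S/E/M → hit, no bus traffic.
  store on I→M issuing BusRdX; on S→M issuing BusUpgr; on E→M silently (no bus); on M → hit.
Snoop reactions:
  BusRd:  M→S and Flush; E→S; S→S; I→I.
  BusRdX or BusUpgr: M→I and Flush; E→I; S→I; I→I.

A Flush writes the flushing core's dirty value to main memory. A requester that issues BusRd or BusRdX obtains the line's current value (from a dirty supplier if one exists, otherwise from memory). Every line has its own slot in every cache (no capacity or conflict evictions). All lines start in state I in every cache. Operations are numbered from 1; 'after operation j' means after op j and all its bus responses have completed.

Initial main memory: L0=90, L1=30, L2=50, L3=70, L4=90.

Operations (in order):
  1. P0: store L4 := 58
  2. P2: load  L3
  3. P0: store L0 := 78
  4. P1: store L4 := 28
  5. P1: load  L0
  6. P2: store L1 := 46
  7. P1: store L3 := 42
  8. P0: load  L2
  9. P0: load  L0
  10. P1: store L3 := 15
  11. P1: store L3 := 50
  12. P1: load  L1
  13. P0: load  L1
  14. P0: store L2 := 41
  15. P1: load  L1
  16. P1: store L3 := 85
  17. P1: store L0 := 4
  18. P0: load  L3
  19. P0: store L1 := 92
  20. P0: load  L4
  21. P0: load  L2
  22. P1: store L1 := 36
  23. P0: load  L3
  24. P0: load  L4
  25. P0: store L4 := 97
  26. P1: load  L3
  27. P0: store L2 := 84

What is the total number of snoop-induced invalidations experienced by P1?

step 1: P0: store L4 := 58  ⟶  MII  (L4)  txn=BusRdX  M[L4]=90
step 2: P2: load  L3  ⟶  IIE  (L3)  txn=BusRd  M[L3]=70
step 3: P0: store L0 := 78  ⟶  MII  (L0)  txn=BusRdX  M[L0]=90
step 4: P1: store L4 := 28  ⟶  IMI  (L4)  txn=BusRdX+Flush  M[L4]=58
step 5: P1: load  L0  ⟶  SSI  (L0)  txn=BusRd+Flush  M[L0]=78
step 6: P2: store L1 := 46  ⟶  IIM  (L1)  txn=BusRdX  M[L1]=30
step 7: P1: store L3 := 42  ⟶  IMI  (L3)  txn=BusRdX  M[L3]=70
step 8: P0: load  L2  ⟶  EII  (L2)  txn=BusRd  M[L2]=50
step 9: P0: load  L0  ⟶  SSI  (L0)  txn=∅  M[L0]=78
step 10: P1: store L3 := 15  ⟶  IMI  (L3)  txn=∅  M[L3]=70
step 11: P1: store L3 := 50  ⟶  IMI  (L3)  txn=∅  M[L3]=70
step 12: P1: load  L1  ⟶  ISS  (L1)  txn=BusRd+Flush  M[L1]=46
step 13: P0: load  L1  ⟶  SSS  (L1)  txn=BusRd  M[L1]=46
step 14: P0: store L2 := 41  ⟶  MII  (L2)  txn=∅  M[L2]=50
step 15: P1: load  L1  ⟶  SSS  (L1)  txn=∅  M[L1]=46
step 16: P1: store L3 := 85  ⟶  IMI  (L3)  txn=∅  M[L3]=70
step 17: P1: store L0 := 4  ⟶  IMI  (L0)  txn=BusUpgr  M[L0]=78
step 18: P0: load  L3  ⟶  SSI  (L3)  txn=BusRd+Flush  M[L3]=85
step 19: P0: store L1 := 92  ⟶  MII  (L1)  txn=BusUpgr  M[L1]=46
step 20: P0: load  L4  ⟶  SSI  (L4)  txn=BusRd+Flush  M[L4]=28
step 21: P0: load  L2  ⟶  MII  (L2)  txn=∅  M[L2]=50
step 22: P1: store L1 := 36  ⟶  IMI  (L1)  txn=BusRdX+Flush  M[L1]=92
step 23: P0: load  L3  ⟶  SSI  (L3)  txn=∅  M[L3]=85
step 24: P0: load  L4  ⟶  SSI  (L4)  txn=∅  M[L4]=28
step 25: P0: store L4 := 97  ⟶  MII  (L4)  txn=BusUpgr  M[L4]=28
step 26: P1: load  L3  ⟶  SSI  (L3)  txn=∅  M[L3]=85
step 27: P0: store L2 := 84  ⟶  MII  (L2)  txn=∅  M[L2]=50

invalidations = 2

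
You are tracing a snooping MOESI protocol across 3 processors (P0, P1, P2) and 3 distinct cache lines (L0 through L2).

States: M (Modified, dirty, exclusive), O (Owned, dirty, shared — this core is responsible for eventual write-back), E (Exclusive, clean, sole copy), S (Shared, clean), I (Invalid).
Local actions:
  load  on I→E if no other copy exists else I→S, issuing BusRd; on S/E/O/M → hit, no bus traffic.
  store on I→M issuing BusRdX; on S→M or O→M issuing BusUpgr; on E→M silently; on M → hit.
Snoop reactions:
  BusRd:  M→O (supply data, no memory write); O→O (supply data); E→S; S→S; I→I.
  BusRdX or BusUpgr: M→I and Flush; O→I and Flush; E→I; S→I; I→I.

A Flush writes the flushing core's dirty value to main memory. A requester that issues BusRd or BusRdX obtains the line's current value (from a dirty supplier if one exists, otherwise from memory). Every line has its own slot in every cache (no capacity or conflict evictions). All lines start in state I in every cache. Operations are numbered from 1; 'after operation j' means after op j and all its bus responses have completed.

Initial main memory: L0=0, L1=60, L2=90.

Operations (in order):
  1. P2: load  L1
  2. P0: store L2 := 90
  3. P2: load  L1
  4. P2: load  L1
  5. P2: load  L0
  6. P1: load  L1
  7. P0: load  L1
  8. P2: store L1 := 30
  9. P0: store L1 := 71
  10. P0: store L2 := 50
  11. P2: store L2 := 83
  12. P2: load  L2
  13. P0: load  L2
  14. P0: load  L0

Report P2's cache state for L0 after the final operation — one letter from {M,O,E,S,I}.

state = S

[1] P2: load  L1 | P0:I, P1:I, P2:E(60) | bus: BusRd
[2] P0: store L2 := 90 | P0:M(90), P1:I, P2:I | bus: BusRdX
[3] P2: load  L1 | P0:I, P1:I, P2:E(60) | bus: none
[4] P2: load  L1 | P0:I, P1:I, P2:E(60) | bus: none
[5] P2: load  L0 | P0:I, P1:I, P2:E(0) | bus: BusRd
[6] P1: load  L1 | P0:I, P1:S(60), P2:S(60) | bus: BusRd
[7] P0: load  L1 | P0:S(60), P1:S(60), P2:S(60) | bus: BusRd
[8] P2: store L1 := 30 | P0:I, P1:I, P2:M(30) | bus: BusUpgr
[9] P0: store L1 := 71 | P0:M(71), P1:I, P2:I | bus: BusRdX,Flush
[10] P0: store L2 := 50 | P0:M(50), P1:I, P2:I | bus: none
[11] P2: store L2 := 83 | P0:I, P1:I, P2:M(83) | bus: BusRdX,Flush
[12] P2: load  L2 | P0:I, P1:I, P2:M(83) | bus: none
[13] P0: load  L2 | P0:S(83), P1:I, P2:O(83) | bus: BusRd
[14] P0: load  L0 | P0:S(0), P1:I, P2:S(0) | bus: BusRd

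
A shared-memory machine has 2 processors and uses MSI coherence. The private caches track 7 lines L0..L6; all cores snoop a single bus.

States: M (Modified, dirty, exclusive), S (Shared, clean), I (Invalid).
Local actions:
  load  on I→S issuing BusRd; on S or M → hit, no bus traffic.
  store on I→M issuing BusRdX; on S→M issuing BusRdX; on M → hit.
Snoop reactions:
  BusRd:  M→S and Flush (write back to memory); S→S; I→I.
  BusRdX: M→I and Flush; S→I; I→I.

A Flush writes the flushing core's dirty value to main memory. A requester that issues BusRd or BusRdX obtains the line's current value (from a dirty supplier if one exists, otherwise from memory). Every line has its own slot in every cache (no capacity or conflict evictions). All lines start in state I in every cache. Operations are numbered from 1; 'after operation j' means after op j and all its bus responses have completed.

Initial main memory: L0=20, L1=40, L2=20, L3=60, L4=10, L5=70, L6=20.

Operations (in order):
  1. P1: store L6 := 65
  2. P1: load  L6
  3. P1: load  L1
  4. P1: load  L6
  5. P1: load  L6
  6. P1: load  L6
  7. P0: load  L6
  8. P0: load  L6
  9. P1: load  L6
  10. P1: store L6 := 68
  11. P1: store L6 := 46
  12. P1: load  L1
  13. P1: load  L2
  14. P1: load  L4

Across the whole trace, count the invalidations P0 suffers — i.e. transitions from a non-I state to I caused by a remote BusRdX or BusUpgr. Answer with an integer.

[1] P1: store L6 := 65 | P0:I, P1:M(65) | bus: BusRdX
[2] P1: load  L6 | P0:I, P1:M(65) | bus: none
[3] P1: load  L1 | P0:I, P1:S(40) | bus: BusRd
[4] P1: load  L6 | P0:I, P1:M(65) | bus: none
[5] P1: load  L6 | P0:I, P1:M(65) | bus: none
[6] P1: load  L6 | P0:I, P1:M(65) | bus: none
[7] P0: load  L6 | P0:S(65), P1:S(65) | bus: BusRd,Flush
[8] P0: load  L6 | P0:S(65), P1:S(65) | bus: none
[9] P1: load  L6 | P0:S(65), P1:S(65) | bus: none
[10] P1: store L6 := 68 | P0:I, P1:M(68) | bus: BusRdX
[11] P1: store L6 := 46 | P0:I, P1:M(46) | bus: none
[12] P1: load  L1 | P0:I, P1:S(40) | bus: none
[13] P1: load  L2 | P0:I, P1:S(20) | bus: BusRd
[14] P1: load  L4 | P0:I, P1:S(10) | bus: BusRd

invalidations = 1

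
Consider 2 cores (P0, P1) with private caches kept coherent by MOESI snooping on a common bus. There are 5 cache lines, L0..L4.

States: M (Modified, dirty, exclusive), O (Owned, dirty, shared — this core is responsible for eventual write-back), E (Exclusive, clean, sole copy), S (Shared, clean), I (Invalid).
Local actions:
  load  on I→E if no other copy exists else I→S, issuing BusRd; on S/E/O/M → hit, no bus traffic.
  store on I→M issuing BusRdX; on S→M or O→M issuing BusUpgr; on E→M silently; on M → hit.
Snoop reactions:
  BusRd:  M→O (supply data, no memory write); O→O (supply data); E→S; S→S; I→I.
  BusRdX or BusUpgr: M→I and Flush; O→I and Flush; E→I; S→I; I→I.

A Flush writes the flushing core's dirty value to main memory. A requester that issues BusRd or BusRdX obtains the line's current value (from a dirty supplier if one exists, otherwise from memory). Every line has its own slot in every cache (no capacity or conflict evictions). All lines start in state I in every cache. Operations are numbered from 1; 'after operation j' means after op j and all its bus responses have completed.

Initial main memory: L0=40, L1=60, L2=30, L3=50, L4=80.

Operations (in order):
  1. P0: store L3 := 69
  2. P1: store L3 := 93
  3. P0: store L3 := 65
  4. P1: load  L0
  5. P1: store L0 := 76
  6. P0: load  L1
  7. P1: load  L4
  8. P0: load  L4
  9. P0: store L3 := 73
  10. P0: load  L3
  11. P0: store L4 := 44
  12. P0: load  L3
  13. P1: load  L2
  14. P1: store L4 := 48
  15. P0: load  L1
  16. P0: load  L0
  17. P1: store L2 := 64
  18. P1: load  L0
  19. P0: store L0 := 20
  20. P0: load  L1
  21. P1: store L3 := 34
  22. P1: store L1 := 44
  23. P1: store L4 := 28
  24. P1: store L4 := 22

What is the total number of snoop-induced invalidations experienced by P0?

1. P0: store L3 := 69  bus=[BusRdX]  L3: P0=M P1=I  mem[L3]=50
2. P1: store L3 := 93  bus=[BusRdX,Flush]  L3: P0=I P1=M  mem[L3]=69
3. P0: store L3 := 65  bus=[BusRdX,Flush]  L3: P0=M P1=I  mem[L3]=93
4. P1: load  L0  bus=[BusRd]  L0: P0=I P1=E  mem[L0]=40
5. P1: store L0 := 76  bus=[-]  L0: P0=I P1=M  mem[L0]=40
6. P0: load  L1  bus=[BusRd]  L1: P0=E P1=I  mem[L1]=60
7. P1: load  L4  bus=[BusRd]  L4: P0=I P1=E  mem[L4]=80
8. P0: load  L4  bus=[BusRd]  L4: P0=S P1=S  mem[L4]=80
9. P0: store L3 := 73  bus=[-]  L3: P0=M P1=I  mem[L3]=93
10. P0: load  L3  bus=[-]  L3: P0=M P1=I  mem[L3]=93
11. P0: store L4 := 44  bus=[BusUpgr]  L4: P0=M P1=I  mem[L4]=80
12. P0: load  L3  bus=[-]  L3: P0=M P1=I  mem[L3]=93
13. P1: load  L2  bus=[BusRd]  L2: P0=I P1=E  mem[L2]=30
14. P1: store L4 := 48  bus=[BusRdX,Flush]  L4: P0=I P1=M  mem[L4]=44
15. P0: load  L1  bus=[-]  L1: P0=E P1=I  mem[L1]=60
16. P0: load  L0  bus=[BusRd]  L0: P0=S P1=O  mem[L0]=40
17. P1: store L2 := 64  bus=[-]  L2: P0=I P1=M  mem[L2]=30
18. P1: load  L0  bus=[-]  L0: P0=S P1=O  mem[L0]=40
19. P0: store L0 := 20  bus=[BusUpgr,Flush]  L0: P0=M P1=I  mem[L0]=76
20. P0: load  L1  bus=[-]  L1: P0=E P1=I  mem[L1]=60
21. P1: store L3 := 34  bus=[BusRdX,Flush]  L3: P0=I P1=M  mem[L3]=73
22. P1: store L1 := 44  bus=[BusRdX]  L1: P0=I P1=M  mem[L1]=60
23. P1: store L4 := 28  bus=[-]  L4: P0=I P1=M  mem[L4]=44
24. P1: store L4 := 22  bus=[-]  L4: P0=I P1=M  mem[L4]=44

invalidations = 4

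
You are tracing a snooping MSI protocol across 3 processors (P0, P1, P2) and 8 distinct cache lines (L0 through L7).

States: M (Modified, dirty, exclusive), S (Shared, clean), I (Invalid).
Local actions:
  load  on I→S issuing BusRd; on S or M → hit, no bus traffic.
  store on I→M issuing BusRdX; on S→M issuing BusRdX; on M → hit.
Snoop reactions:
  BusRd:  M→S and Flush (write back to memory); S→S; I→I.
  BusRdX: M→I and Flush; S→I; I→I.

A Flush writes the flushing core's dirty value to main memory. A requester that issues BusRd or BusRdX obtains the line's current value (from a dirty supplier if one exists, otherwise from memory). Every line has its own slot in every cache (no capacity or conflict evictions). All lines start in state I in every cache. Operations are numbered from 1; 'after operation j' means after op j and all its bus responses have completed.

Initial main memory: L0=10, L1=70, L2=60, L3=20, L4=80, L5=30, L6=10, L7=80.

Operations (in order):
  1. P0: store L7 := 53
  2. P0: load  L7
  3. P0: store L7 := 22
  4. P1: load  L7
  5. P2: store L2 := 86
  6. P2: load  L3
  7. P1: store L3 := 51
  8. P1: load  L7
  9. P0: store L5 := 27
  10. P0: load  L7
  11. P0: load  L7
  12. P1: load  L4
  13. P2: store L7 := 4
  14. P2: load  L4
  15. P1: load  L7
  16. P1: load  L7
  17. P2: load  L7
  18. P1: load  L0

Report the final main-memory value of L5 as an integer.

memory[L5] = 30

  op1 P0: store L7 := 53 → M/I/I on L7; bus BusRdX; mem=80
  op2 P0: load  L7 → M/I/I on L7; bus (none); mem=80
  op3 P0: store L7 := 22 → M/I/I on L7; bus (none); mem=80
  op4 P1: load  L7 → S/S/I on L7; bus BusRd Flush; mem=22
  op5 P2: store L2 := 86 → I/I/M on L2; bus BusRdX; mem=60
  op6 P2: load  L3 → I/I/S on L3; bus BusRd; mem=20
  op7 P1: store L3 := 51 → I/M/I on L3; bus BusRdX; mem=20
  op8 P1: load  L7 → S/S/I on L7; bus (none); mem=22
  op9 P0: store L5 := 27 → M/I/I on L5; bus BusRdX; mem=30
  op10 P0: load  L7 → S/S/I on L7; bus (none); mem=22
  op11 P0: load  L7 → S/S/I on L7; bus (none); mem=22
  op12 P1: load  L4 → I/S/I on L4; bus BusRd; mem=80
  op13 P2: store L7 := 4 → I/I/M on L7; bus BusRdX; mem=22
  op14 P2: load  L4 → I/S/S on L4; bus BusRd; mem=80
  op15 P1: load  L7 → I/S/S on L7; bus BusRd Flush; mem=4
  op16 P1: load  L7 → I/S/S on L7; bus (none); mem=4
  op17 P2: load  L7 → I/S/S on L7; bus (none); mem=4
  op18 P1: load  L0 → I/S/I on L0; bus BusRd; mem=10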